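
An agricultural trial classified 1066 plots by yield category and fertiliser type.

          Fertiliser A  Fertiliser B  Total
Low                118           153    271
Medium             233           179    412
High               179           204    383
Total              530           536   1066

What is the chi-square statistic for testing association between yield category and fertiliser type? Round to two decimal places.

Grand total N = 1066.
Expected counts (row total × column total / N):
  Low, Fertiliser A: 271×530/1066 = 134.737
  Low, Fertiliser B: 271×536/1066 = 136.263
  Medium, Fertiliser A: 412×530/1066 = 204.841
  Medium, Fertiliser B: 412×536/1066 = 207.159
  High, Fertiliser A: 383×530/1066 = 190.422
  High, Fertiliser B: 383×536/1066 = 192.578
Contributions (O − E)²/E:
  (118 − 134.737)²/134.737 = 2.0791
  (153 − 136.263)²/136.263 = 2.0558
  (233 − 204.841)²/204.841 = 3.8710
  (179 − 207.159)²/207.159 = 3.8276
  (179 − 190.422)²/190.422 = 0.6851
  (204 − 192.578)²/192.578 = 0.6775
χ² = 2.0791 + 2.0558 + 3.8710 + 3.8276 + 0.6851 + 0.6775 = 13.20

13.20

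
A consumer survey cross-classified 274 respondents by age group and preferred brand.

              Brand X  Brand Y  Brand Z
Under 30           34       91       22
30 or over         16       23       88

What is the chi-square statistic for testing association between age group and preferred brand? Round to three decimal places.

Row totals: 147, 127. Column totals: 50, 114, 110. Grand total N = 274.
Expected counts (row total × column total / N):
  Under 30, Brand X: 147×50/274 = 26.8248
  Under 30, Brand Y: 147×114/274 = 61.1606
  Under 30, Brand Z: 147×110/274 = 59.0146
  30 or over, Brand X: 127×50/274 = 23.1752
  30 or over, Brand Y: 127×114/274 = 52.8394
  30 or over, Brand Z: 127×110/274 = 50.9854
Contributions (O − E)²/E:
  (34 − 26.8248)²/26.8248 = 1.9192
  (91 − 61.1606)²/61.1606 = 14.5582
  (22 − 59.0146)²/59.0146 = 23.2160
  (16 − 23.1752)²/23.1752 = 2.2215
  (23 − 52.8394)²/52.8394 = 16.8509
  (88 − 50.9854)²/50.9854 = 26.8720
χ² = 1.9192 + 14.5582 + 23.2160 + 2.2215 + 16.8509 + 26.8720 = 85.638

85.638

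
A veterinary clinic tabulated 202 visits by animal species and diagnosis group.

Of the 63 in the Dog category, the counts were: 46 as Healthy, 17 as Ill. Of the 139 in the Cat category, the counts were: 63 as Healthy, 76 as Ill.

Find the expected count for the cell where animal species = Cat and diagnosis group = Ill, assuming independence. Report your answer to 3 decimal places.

63.995

Row total (Cat) = 139; column total (Ill) = 93; grand total N = 202.
Expected count = (row total × column total) / N = 139 × 93 / 202 = 63.995.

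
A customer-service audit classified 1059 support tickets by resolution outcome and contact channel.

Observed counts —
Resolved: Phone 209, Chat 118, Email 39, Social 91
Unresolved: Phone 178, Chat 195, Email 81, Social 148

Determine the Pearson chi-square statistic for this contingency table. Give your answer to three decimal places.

30.437

Row totals: 457, 602. Column totals: 387, 313, 120, 239. Grand total N = 1059.
Expected counts (row total × column total / N):
  Resolved, Phone: 457×387/1059 = 167.0057
  Resolved, Chat: 457×313/1059 = 135.0718
  Resolved, Email: 457×120/1059 = 51.7847
  Resolved, Social: 457×239/1059 = 103.1379
  Unresolved, Phone: 602×387/1059 = 219.9943
  Unresolved, Chat: 602×313/1059 = 177.9282
  Unresolved, Email: 602×120/1059 = 68.2153
  Unresolved, Social: 602×239/1059 = 135.8621
Contributions (O − E)²/E:
  (209 − 167.0057)²/167.0057 = 10.5596
  (118 − 135.0718)²/135.0718 = 2.1577
  (39 − 51.7847)²/51.7847 = 3.1563
  (91 − 103.1379)²/103.1379 = 1.4285
  (178 − 219.9943)²/219.9943 = 8.0162
  (195 − 177.9282)²/177.9282 = 1.6380
  (81 − 68.2153)²/68.2153 = 2.3961
  (148 − 135.8621)²/135.8621 = 1.0844
χ² = 10.5596 + 2.1577 + 3.1563 + 1.4285 + 8.0162 + 1.6380 + 2.3961 + 1.0844 = 30.437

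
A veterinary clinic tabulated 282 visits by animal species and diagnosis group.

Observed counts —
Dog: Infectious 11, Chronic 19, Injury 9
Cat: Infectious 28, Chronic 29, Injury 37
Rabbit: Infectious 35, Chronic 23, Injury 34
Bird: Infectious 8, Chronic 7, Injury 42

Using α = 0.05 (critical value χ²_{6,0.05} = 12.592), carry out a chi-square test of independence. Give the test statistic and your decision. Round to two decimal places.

35.76; reject H₀

Row totals: 39, 94, 92, 57. Column totals: 82, 78, 122. Grand total N = 282.
Expected counts (row total × column total / N):
  Dog, Infectious: 39×82/282 = 11.340
  Dog, Chronic: 39×78/282 = 10.787
  Dog, Injury: 39×122/282 = 16.872
  Cat, Infectious: 94×82/282 = 27.333
  Cat, Chronic: 94×78/282 = 26.000
  Cat, Injury: 94×122/282 = 40.667
  Rabbit, Infectious: 92×82/282 = 26.752
  Rabbit, Chronic: 92×78/282 = 25.447
  Rabbit, Injury: 92×122/282 = 39.801
  Bird, Infectious: 57×82/282 = 16.574
  Bird, Chronic: 57×78/282 = 15.766
  Bird, Injury: 57×122/282 = 24.660
Contributions (O − E)²/E:
  (11 − 11.340)²/11.340 = 0.0102
  (19 − 10.787)²/10.787 = 6.2532
  (9 − 16.872)²/16.872 = 3.6729
  (28 − 27.333)²/27.333 = 0.0163
  (29 − 26.000)²/26.000 = 0.3462
  (37 − 40.667)²/40.667 = 0.3307
  (35 − 26.752)²/26.752 = 2.5430
  (23 − 25.447)²/25.447 = 0.2353
  (34 − 39.801)²/39.801 = 0.8455
  (8 − 16.574)²/16.574 = 4.4355
  (7 − 15.766)²/15.766 = 4.8740
  (42 − 24.660)²/24.660 = 12.1928
χ² = 0.0102 + 6.2532 + 3.6729 + 0.0163 + 0.3462 + 0.3307 + 2.5430 + 0.2353 + 0.8455 + 4.4355 + 4.8740 + 12.1928 = 35.76
df = (4−1)(3−1) = 6. Since 35.76 > 12.592, reject the null hypothesis of independence at α = 0.05.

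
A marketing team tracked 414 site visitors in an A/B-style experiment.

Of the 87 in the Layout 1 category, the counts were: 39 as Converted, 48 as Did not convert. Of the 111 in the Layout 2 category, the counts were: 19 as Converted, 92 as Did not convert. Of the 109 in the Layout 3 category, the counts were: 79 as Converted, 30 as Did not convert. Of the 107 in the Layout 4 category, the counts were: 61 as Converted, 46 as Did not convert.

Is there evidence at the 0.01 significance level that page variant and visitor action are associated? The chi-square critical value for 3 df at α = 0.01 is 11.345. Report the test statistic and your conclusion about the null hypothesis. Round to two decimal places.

Row totals: 87, 111, 109, 107. Column totals: 198, 216. Grand total N = 414.
Expected counts (row total × column total / N):
  Layout 1, Converted: 87×198/414 = 41.6087
  Layout 1, Did not convert: 87×216/414 = 45.3913
  Layout 2, Converted: 111×198/414 = 53.0870
  Layout 2, Did not convert: 111×216/414 = 57.9130
  Layout 3, Converted: 109×198/414 = 52.1304
  Layout 3, Did not convert: 109×216/414 = 56.8696
  Layout 4, Converted: 107×198/414 = 51.1739
  Layout 4, Did not convert: 107×216/414 = 55.8261
Contributions (O − E)²/E:
  (39 − 41.6087)²/41.6087 = 0.1636
  (48 − 45.3913)²/45.3913 = 0.1499
  (19 − 53.0870)²/53.0870 = 21.8872
  (92 − 57.9130)²/57.9130 = 20.0633
  (79 − 52.1304)²/52.1304 = 13.8494
  (30 − 56.8696)²/56.8696 = 12.6953
  (61 − 51.1739)²/51.1739 = 1.8867
  (46 − 55.8261)²/55.8261 = 1.7295
χ² = 0.1636 + 0.1499 + 21.8872 + 20.0633 + 13.8494 + 12.6953 + 1.8867 + 1.7295 = 72.42
df = (4−1)(2−1) = 3. Since 72.42 > 11.345, reject the null hypothesis of independence at α = 0.01.

72.42; reject H₀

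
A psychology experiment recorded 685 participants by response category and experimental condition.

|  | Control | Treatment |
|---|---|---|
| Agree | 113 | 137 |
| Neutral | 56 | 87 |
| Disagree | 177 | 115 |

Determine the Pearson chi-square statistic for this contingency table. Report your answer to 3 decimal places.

22.119

Row totals: 250, 143, 292. Column totals: 346, 339. Grand total N = 685.
Expected counts (row total × column total / N):
  Agree, Control: 250×346/685 = 126.2774
  Agree, Treatment: 250×339/685 = 123.7226
  Neutral, Control: 143×346/685 = 72.2307
  Neutral, Treatment: 143×339/685 = 70.7693
  Disagree, Control: 292×346/685 = 147.4920
  Disagree, Treatment: 292×339/685 = 144.5080
Contributions (O − E)²/E:
  (113 − 126.2774)²/126.2774 = 1.3960
  (137 − 123.7226)²/123.7226 = 1.4249
  (56 − 72.2307)²/72.2307 = 3.6471
  (87 − 70.7693)²/70.7693 = 3.7225
  (177 − 147.4920)²/147.4920 = 5.9035
  (115 − 144.5080)²/144.5080 = 6.0254
χ² = 1.3960 + 1.4249 + 3.6471 + 3.7225 + 5.9035 + 6.0254 = 22.119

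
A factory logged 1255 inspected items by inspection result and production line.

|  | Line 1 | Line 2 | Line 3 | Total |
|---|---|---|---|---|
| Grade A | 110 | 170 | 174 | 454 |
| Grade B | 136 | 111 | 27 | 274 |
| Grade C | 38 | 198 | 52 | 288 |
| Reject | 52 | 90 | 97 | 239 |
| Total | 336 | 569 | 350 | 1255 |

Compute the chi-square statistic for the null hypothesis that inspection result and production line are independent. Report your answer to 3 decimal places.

195.733

Grand total N = 1255.
Expected counts (row total × column total / N):
  Grade A, Line 1: 454×336/1255 = 121.54900
  Grade A, Line 2: 454×569/1255 = 205.83745
  Grade A, Line 3: 454×350/1255 = 126.61355
  Grade B, Line 1: 274×336/1255 = 73.35777
  Grade B, Line 2: 274×569/1255 = 124.22789
  Grade B, Line 3: 274×350/1255 = 76.41434
  Grade C, Line 1: 288×336/1255 = 77.10598
  Grade C, Line 2: 288×569/1255 = 130.57530
  Grade C, Line 3: 288×350/1255 = 80.31873
  Reject, Line 1: 239×336/1255 = 63.98725
  Reject, Line 2: 239×569/1255 = 108.35936
  Reject, Line 3: 239×350/1255 = 66.65339
Contributions (O − E)²/E:
  (110 − 121.54900)²/121.54900 = 1.0973
  (170 − 205.83745)²/205.83745 = 6.2395
  (174 − 126.61355)²/126.61355 = 17.7349
  (136 − 73.35777)²/73.35777 = 53.4919
  (111 − 124.22789)²/124.22789 = 1.4085
  (27 − 76.41434)²/76.41434 = 31.9544
  (38 − 77.10598)²/77.10598 = 19.8335
  (198 − 130.57530)²/130.57530 = 34.8159
  (52 − 80.31873)²/80.31873 = 9.9846
  (52 − 63.98725)²/63.98725 = 2.2457
  (90 − 108.35936)²/108.35936 = 3.1106
  (97 − 66.65339)²/66.65339 = 13.8165
χ² = 1.0973 + 6.2395 + 17.7349 + 53.4919 + 1.4085 + 31.9544 + 19.8335 + 34.8159 + 9.9846 + 2.2457 + 3.1106 + 13.8165 = 195.733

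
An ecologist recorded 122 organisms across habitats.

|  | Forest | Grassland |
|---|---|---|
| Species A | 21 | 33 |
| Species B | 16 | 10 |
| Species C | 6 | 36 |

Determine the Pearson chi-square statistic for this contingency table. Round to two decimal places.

16.27

Row totals: 54, 26, 42. Column totals: 43, 79. Grand total N = 122.
Expected counts (row total × column total / N):
  Species A, Forest: 54×43/122 = 19.0328
  Species A, Grassland: 54×79/122 = 34.9672
  Species B, Forest: 26×43/122 = 9.1639
  Species B, Grassland: 26×79/122 = 16.8361
  Species C, Forest: 42×43/122 = 14.8033
  Species C, Grassland: 42×79/122 = 27.1967
Contributions (O − E)²/E:
  (21 − 19.0328)²/19.0328 = 0.2033
  (33 − 34.9672)²/34.9672 = 0.1107
  (16 − 9.1639)²/9.1639 = 5.0996
  (10 − 16.8361)²/16.8361 = 2.7757
  (6 − 14.8033)²/14.8033 = 5.2352
  (36 − 27.1967)²/27.1967 = 2.8495
χ² = 0.2033 + 0.1107 + 5.0996 + 2.7757 + 5.2352 + 2.8495 = 16.27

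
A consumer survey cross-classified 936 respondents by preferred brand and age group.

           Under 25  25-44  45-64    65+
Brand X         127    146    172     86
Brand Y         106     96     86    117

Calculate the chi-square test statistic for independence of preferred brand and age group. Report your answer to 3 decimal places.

29.191

Row totals: 531, 405. Column totals: 233, 242, 258, 203. Grand total N = 936.
Expected counts (row total × column total / N):
  Brand X, Under 25: 531×233/936 = 132.18269
  Brand X, 25-44: 531×242/936 = 137.28846
  Brand X, 45-64: 531×258/936 = 146.36538
  Brand X, 65+: 531×203/936 = 115.16346
  Brand Y, Under 25: 405×233/936 = 100.81731
  Brand Y, 25-44: 405×242/936 = 104.71154
  Brand Y, 45-64: 405×258/936 = 111.63462
  Brand Y, 65+: 405×203/936 = 87.83654
Contributions (O − E)²/E:
  (127 − 132.18269)²/132.18269 = 0.2032
  (146 − 137.28846)²/137.28846 = 0.5528
  (172 − 146.36538)²/146.36538 = 4.4897
  (86 − 115.16346)²/115.16346 = 7.3852
  (106 − 100.81731)²/100.81731 = 0.2664
  (96 − 104.71154)²/104.71154 = 0.7248
  (86 − 111.63462)²/111.63462 = 5.8865
  (117 − 87.83654)²/87.83654 = 9.6828
χ² = 0.2032 + 0.5528 + 4.4897 + 7.3852 + 0.2664 + 0.7248 + 5.8865 + 9.6828 = 29.191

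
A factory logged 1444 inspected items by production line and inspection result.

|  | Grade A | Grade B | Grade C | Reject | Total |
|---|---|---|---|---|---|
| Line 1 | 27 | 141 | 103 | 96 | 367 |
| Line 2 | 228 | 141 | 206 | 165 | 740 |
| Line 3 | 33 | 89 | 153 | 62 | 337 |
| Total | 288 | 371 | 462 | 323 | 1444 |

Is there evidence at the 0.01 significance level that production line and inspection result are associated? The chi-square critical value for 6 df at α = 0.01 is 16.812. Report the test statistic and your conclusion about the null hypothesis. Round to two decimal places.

155.71; reject H₀

Grand total N = 1444.
Expected counts (row total × column total / N):
  Line 1, Grade A: 367×288/1444 = 73.197
  Line 1, Grade B: 367×371/1444 = 94.292
  Line 1, Grade C: 367×462/1444 = 117.420
  Line 1, Reject: 367×323/1444 = 82.092
  Line 2, Grade A: 740×288/1444 = 147.590
  Line 2, Grade B: 740×371/1444 = 190.125
  Line 2, Grade C: 740×462/1444 = 236.759
  Line 2, Reject: 740×323/1444 = 165.526
  Line 3, Grade A: 337×288/1444 = 67.213
  Line 3, Grade B: 337×371/1444 = 86.584
  Line 3, Grade C: 337×462/1444 = 107.821
  Line 3, Reject: 337×323/1444 = 75.382
Contributions (O − E)²/E:
  (27 − 73.197)²/73.197 = 29.1564
  (141 − 94.292)²/94.292 = 23.1370
  (103 − 117.420)²/117.420 = 1.7709
  (96 − 82.092)²/82.092 = 2.3563
  (228 − 147.590)²/147.590 = 43.8090
  (141 − 190.125)²/190.125 = 12.6930
  (206 − 236.759)²/236.759 = 3.9961
  (165 − 165.526)²/165.526 = 0.0017
  (33 − 67.213)²/67.213 = 17.4152
  (89 − 86.584)²/86.584 = 0.0674
  (153 − 107.821)²/107.821 = 18.9308
  (62 − 75.382)²/75.382 = 2.3756
χ² = 29.1564 + 23.1370 + 1.7709 + 2.3563 + 43.8090 + 12.6930 + 3.9961 + 0.0017 + 17.4152 + 0.0674 + 18.9308 + 2.3756 = 155.71
df = (3−1)(4−1) = 6. Since 155.71 > 16.812, reject the null hypothesis of independence at α = 0.01.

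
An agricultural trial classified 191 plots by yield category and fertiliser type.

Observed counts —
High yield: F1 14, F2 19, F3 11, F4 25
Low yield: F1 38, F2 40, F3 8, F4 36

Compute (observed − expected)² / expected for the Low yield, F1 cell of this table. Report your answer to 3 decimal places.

0.689

Row total (Low yield) = 122; column total (F1) = 52; N = 191.
Expected count E = 122 × 52 / 191 = 33.21466.
Contribution = (O − E)²/E = (38 − 33.21466)² / 33.21466 = 0.689.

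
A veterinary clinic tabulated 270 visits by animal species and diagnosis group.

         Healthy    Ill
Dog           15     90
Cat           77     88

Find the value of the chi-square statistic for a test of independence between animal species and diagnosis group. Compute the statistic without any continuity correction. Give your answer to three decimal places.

Row totals: 105, 165. Column totals: 92, 178. Grand total N = 270.
Expected counts (row total × column total / N):
  Dog, Healthy: 105×92/270 = 35.7778
  Dog, Ill: 105×178/270 = 69.2222
  Cat, Healthy: 165×92/270 = 56.2222
  Cat, Ill: 165×178/270 = 108.7778
Contributions (O − E)²/E:
  (15 − 35.7778)²/35.7778 = 12.0666
  (90 − 69.2222)²/69.2222 = 6.2367
  (77 − 56.2222)²/56.2222 = 7.6788
  (88 − 108.7778)²/108.7778 = 3.9688
χ² = 12.0666 + 6.2367 + 7.6788 + 3.9688 = 29.951

29.951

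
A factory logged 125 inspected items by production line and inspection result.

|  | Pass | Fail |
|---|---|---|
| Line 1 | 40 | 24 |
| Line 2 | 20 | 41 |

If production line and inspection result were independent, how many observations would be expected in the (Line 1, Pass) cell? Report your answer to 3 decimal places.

30.720

Row total (Line 1) = 64; column total (Pass) = 60; grand total N = 125.
Expected count = (row total × column total) / N = 64 × 60 / 125 = 30.720.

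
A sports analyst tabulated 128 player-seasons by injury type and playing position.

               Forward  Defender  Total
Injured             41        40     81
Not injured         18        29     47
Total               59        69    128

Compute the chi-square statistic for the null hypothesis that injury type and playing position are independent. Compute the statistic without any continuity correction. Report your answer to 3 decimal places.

Grand total N = 128.
Expected counts (row total × column total / N):
  Injured, Forward: 81×59/128 = 37.3359
  Injured, Defender: 81×69/128 = 43.6641
  Not injured, Forward: 47×59/128 = 21.6641
  Not injured, Defender: 47×69/128 = 25.3359
Contributions (O − E)²/E:
  (41 − 37.3359)²/37.3359 = 0.3596
  (40 − 43.6641)²/43.6641 = 0.3075
  (18 − 21.6641)²/21.6641 = 0.6197
  (29 − 25.3359)²/25.3359 = 0.5299
χ² = 0.3596 + 0.3075 + 0.6197 + 0.5299 = 1.817

1.817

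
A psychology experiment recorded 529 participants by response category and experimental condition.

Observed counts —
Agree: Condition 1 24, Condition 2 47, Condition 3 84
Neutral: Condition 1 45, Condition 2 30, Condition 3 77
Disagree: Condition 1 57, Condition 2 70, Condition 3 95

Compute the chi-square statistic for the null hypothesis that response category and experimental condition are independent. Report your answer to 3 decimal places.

14.680

Row totals: 155, 152, 222. Column totals: 126, 147, 256. Grand total N = 529.
Expected counts (row total × column total / N):
  Agree, Condition 1: 155×126/529 = 36.9187
  Agree, Condition 2: 155×147/529 = 43.0718
  Agree, Condition 3: 155×256/529 = 75.0095
  Neutral, Condition 1: 152×126/529 = 36.2042
  Neutral, Condition 2: 152×147/529 = 42.2382
  Neutral, Condition 3: 152×256/529 = 73.5577
  Disagree, Condition 1: 222×126/529 = 52.8771
  Disagree, Condition 2: 222×147/529 = 61.6900
  Disagree, Condition 3: 222×256/529 = 107.4329
Contributions (O − E)²/E:
  (24 − 36.9187)²/36.9187 = 4.5205
  (47 − 43.0718)²/43.0718 = 0.3583
  (84 − 75.0095)²/75.0095 = 1.0776
  (45 − 36.2042)²/36.2042 = 2.1369
  (30 − 42.2382)²/42.2382 = 3.5459
  (77 − 73.5577)²/73.5577 = 0.1611
  (57 − 52.8771)²/52.8771 = 0.3215
  (70 − 61.6900)²/61.6900 = 1.1194
  (95 − 107.4329)²/107.4329 = 1.4388
χ² = 4.5205 + 0.3583 + 1.0776 + 2.1369 + 3.5459 + 0.1611 + 0.3215 + 1.1194 + 1.4388 = 14.680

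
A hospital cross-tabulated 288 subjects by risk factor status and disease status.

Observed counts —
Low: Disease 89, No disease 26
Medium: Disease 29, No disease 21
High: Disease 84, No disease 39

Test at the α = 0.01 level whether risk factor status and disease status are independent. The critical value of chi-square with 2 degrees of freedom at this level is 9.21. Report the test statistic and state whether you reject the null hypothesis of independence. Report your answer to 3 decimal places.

Row totals: 115, 50, 123. Column totals: 202, 86. Grand total N = 288.
Expected counts (row total × column total / N):
  Low, Disease: 115×202/288 = 80.6597
  Low, No disease: 115×86/288 = 34.3403
  Medium, Disease: 50×202/288 = 35.0694
  Medium, No disease: 50×86/288 = 14.9306
  High, Disease: 123×202/288 = 86.2708
  High, No disease: 123×86/288 = 36.7292
Contributions (O − E)²/E:
  (89 − 80.6597)²/80.6597 = 0.8624
  (26 − 34.3403)²/34.3403 = 2.0256
  (29 − 35.0694)²/35.0694 = 1.0504
  (21 − 14.9306)²/14.9306 = 2.4673
  (84 − 86.2708)²/86.2708 = 0.0598
  (39 − 36.7292)²/36.7292 = 0.1404
χ² = 0.8624 + 2.0256 + 1.0504 + 2.4673 + 0.0598 + 0.1404 = 6.606
df = (3−1)(2−1) = 2. Since 6.606 < 9.21, fail to reject the null hypothesis of independence at α = 0.01.

6.606; fail to reject H₀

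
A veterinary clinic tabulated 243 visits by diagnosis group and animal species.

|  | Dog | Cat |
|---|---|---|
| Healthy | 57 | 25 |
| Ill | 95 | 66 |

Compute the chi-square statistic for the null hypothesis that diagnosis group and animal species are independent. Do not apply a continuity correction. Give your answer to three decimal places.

Row totals: 82, 161. Column totals: 152, 91. Grand total N = 243.
Expected counts (row total × column total / N):
  Healthy, Dog: 82×152/243 = 51.2922
  Healthy, Cat: 82×91/243 = 30.7078
  Ill, Dog: 161×152/243 = 100.7078
  Ill, Cat: 161×91/243 = 60.2922
Contributions (O − E)²/E:
  (57 − 51.2922)²/51.2922 = 0.6352
  (25 − 30.7078)²/30.7078 = 1.0609
  (95 − 100.7078)²/100.7078 = 0.3235
  (66 − 60.2922)²/60.2922 = 0.5404
χ² = 0.6352 + 1.0609 + 0.3235 + 0.5404 = 2.560

2.560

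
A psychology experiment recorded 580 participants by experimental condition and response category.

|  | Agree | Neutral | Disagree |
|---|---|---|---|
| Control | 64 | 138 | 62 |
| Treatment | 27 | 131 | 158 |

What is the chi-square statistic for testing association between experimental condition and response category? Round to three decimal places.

Row totals: 264, 316. Column totals: 91, 269, 220. Grand total N = 580.
Expected counts (row total × column total / N):
  Control, Agree: 264×91/580 = 41.4207
  Control, Neutral: 264×269/580 = 122.4414
  Control, Disagree: 264×220/580 = 100.1379
  Treatment, Agree: 316×91/580 = 49.5793
  Treatment, Neutral: 316×269/580 = 146.5586
  Treatment, Disagree: 316×220/580 = 119.8621
Contributions (O − E)²/E:
  (64 − 41.4207)²/41.4207 = 12.3085
  (138 − 122.4414)²/122.4414 = 1.9770
  (62 − 100.1379)²/100.1379 = 14.5250
  (27 − 49.5793)²/49.5793 = 10.2830
  (131 − 146.5586)²/146.5586 = 1.6517
  (158 − 119.8621)²/119.8621 = 12.1348
χ² = 12.3085 + 1.9770 + 14.5250 + 10.2830 + 1.6517 + 12.1348 = 52.880

52.880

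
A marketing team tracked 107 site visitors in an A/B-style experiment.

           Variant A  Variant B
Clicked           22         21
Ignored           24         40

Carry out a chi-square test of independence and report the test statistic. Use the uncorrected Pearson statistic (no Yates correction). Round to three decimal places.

Row totals: 43, 64. Column totals: 46, 61. Grand total N = 107.
Expected counts (row total × column total / N):
  Clicked, Variant A: 43×46/107 = 18.4860
  Clicked, Variant B: 43×61/107 = 24.5140
  Ignored, Variant A: 64×46/107 = 27.5140
  Ignored, Variant B: 64×61/107 = 36.4860
Contributions (O − E)²/E:
  (22 − 18.4860)²/18.4860 = 0.6680
  (21 − 24.5140)²/24.5140 = 0.5037
  (24 − 27.5140)²/27.5140 = 0.4488
  (40 − 36.4860)²/36.4860 = 0.3384
χ² = 0.6680 + 0.5037 + 0.4488 + 0.3384 = 1.959

1.959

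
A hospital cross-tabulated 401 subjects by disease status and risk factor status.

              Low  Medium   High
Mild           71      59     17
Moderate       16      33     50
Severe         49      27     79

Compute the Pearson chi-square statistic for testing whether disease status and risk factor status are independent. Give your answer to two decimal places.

Row totals: 147, 99, 155. Column totals: 136, 119, 146. Grand total N = 401.
Expected counts (row total × column total / N):
  Mild, Low: 147×136/401 = 49.855
  Mild, Medium: 147×119/401 = 43.623
  Mild, High: 147×146/401 = 53.521
  Moderate, Low: 99×136/401 = 33.576
  Moderate, Medium: 99×119/401 = 29.379
  Moderate, High: 99×146/401 = 36.045
  Severe, Low: 155×136/401 = 52.569
  Severe, Medium: 155×119/401 = 45.998
  Severe, High: 155×146/401 = 56.434
Contributions (O − E)²/E:
  (71 − 49.855)²/49.855 = 8.9682
  (59 − 43.623)²/43.623 = 5.4204
  (17 − 53.521)²/53.521 = 24.9207
  (16 − 33.576)²/33.576 = 9.2005
  (33 − 29.379)²/29.379 = 0.4463
  (50 − 36.045)²/36.045 = 5.4027
  (49 − 52.569)²/52.569 = 0.2423
  (27 − 45.998)²/45.998 = 7.8465
  (79 − 56.434)²/56.434 = 9.0234
χ² = 8.9682 + 5.4204 + 24.9207 + 9.2005 + 0.4463 + 5.4027 + 0.2423 + 7.8465 + 9.0234 = 71.47

71.47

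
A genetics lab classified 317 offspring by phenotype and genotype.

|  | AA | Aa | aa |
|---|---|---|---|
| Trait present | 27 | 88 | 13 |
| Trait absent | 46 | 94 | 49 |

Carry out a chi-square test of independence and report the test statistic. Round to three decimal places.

14.858

Row totals: 128, 189. Column totals: 73, 182, 62. Grand total N = 317.
Expected counts (row total × column total / N):
  Trait present, AA: 128×73/317 = 29.4763
  Trait present, Aa: 128×182/317 = 73.4890
  Trait present, aa: 128×62/317 = 25.0347
  Trait absent, AA: 189×73/317 = 43.5237
  Trait absent, Aa: 189×182/317 = 108.5110
  Trait absent, aa: 189×62/317 = 36.9653
Contributions (O − E)²/E:
  (27 − 29.4763)²/29.4763 = 0.2080
  (88 − 73.4890)²/73.4890 = 2.8653
  (13 − 25.0347)²/25.0347 = 5.7853
  (46 − 43.5237)²/43.5237 = 0.1409
  (94 − 108.5110)²/108.5110 = 1.9405
  (49 − 36.9653)²/36.9653 = 3.9181
χ² = 0.2080 + 2.8653 + 5.7853 + 0.1409 + 1.9405 + 3.9181 = 14.858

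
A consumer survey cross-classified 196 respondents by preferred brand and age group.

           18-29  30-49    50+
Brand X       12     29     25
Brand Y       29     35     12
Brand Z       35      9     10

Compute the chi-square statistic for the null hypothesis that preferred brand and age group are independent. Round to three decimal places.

Row totals: 66, 76, 54. Column totals: 76, 73, 47. Grand total N = 196.
Expected counts (row total × column total / N):
  Brand X, 18-29: 66×76/196 = 25.5918
  Brand X, 30-49: 66×73/196 = 24.5816
  Brand X, 50+: 66×47/196 = 15.8265
  Brand Y, 18-29: 76×76/196 = 29.4694
  Brand Y, 30-49: 76×73/196 = 28.3061
  Brand Y, 50+: 76×47/196 = 18.2245
  Brand Z, 18-29: 54×76/196 = 20.9388
  Brand Z, 30-49: 54×73/196 = 20.1122
  Brand Z, 50+: 54×47/196 = 12.9490
Contributions (O − E)²/E:
  (12 − 25.5918)²/25.5918 = 7.2186
  (29 − 24.5816)²/24.5816 = 0.7942
  (25 − 15.8265)²/15.8265 = 5.3172
  (29 − 29.4694)²/29.4694 = 0.0075
  (35 − 28.3061)²/28.3061 = 1.5830
  (12 − 18.2245)²/18.2245 = 2.1260
  (35 − 20.9388)²/20.9388 = 9.4426
  (9 − 20.1122)²/20.1122 = 6.1396
  (10 − 12.9490)²/12.9490 = 0.6716
χ² = 7.2186 + 0.7942 + 5.3172 + 0.0075 + 1.5830 + 2.1260 + 9.4426 + 6.1396 + 0.6716 = 33.300

33.300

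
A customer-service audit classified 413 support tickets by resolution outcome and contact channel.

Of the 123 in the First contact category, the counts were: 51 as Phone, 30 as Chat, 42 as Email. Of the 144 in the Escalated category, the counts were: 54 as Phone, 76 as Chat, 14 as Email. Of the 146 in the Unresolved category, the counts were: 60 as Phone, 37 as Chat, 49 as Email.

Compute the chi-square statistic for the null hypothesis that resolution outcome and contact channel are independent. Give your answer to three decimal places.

42.842

Row totals: 123, 144, 146. Column totals: 165, 143, 105. Grand total N = 413.
Expected counts (row total × column total / N):
  First contact, Phone: 123×165/413 = 49.1404
  First contact, Chat: 123×143/413 = 42.5884
  First contact, Email: 123×105/413 = 31.2712
  Escalated, Phone: 144×165/413 = 57.5303
  Escalated, Chat: 144×143/413 = 49.8596
  Escalated, Email: 144×105/413 = 36.6102
  Unresolved, Phone: 146×165/413 = 58.3293
  Unresolved, Chat: 146×143/413 = 50.5521
  Unresolved, Email: 146×105/413 = 37.1186
Contributions (O − E)²/E:
  (51 − 49.1404)²/49.1404 = 0.0704
  (30 − 42.5884)²/42.5884 = 3.7209
  (42 − 31.2712)²/31.2712 = 3.6809
  (54 − 57.5303)²/57.5303 = 0.2166
  (76 − 49.8596)²/49.8596 = 13.7049
  (14 − 36.6102)²/36.6102 = 13.9639
  (60 − 58.3293)²/58.3293 = 0.0479
  (37 − 50.5521)²/50.5521 = 3.6331
  (49 − 37.1186)²/37.1186 = 3.8032
χ² = 0.0704 + 3.7209 + 3.6809 + 0.2166 + 13.7049 + 13.9639 + 0.0479 + 3.6331 + 3.8032 = 42.842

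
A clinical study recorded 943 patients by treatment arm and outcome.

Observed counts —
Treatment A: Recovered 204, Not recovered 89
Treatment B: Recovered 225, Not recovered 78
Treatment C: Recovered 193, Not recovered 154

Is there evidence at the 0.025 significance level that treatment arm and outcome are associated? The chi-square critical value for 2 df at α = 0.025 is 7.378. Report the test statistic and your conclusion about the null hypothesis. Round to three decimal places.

Row totals: 293, 303, 347. Column totals: 622, 321. Grand total N = 943.
Expected counts (row total × column total / N):
  Treatment A, Recovered: 293×622/943 = 193.2619
  Treatment A, Not recovered: 293×321/943 = 99.7381
  Treatment B, Recovered: 303×622/943 = 199.8579
  Treatment B, Not recovered: 303×321/943 = 103.1421
  Treatment C, Recovered: 347×622/943 = 228.8802
  Treatment C, Not recovered: 347×321/943 = 118.1198
Contributions (O − E)²/E:
  (204 − 193.2619)²/193.2619 = 0.5966
  (89 − 99.7381)²/99.7381 = 1.1561
  (225 − 199.8579)²/199.8579 = 3.1629
  (78 − 103.1421)²/103.1421 = 6.1287
  (193 − 228.8802)²/228.8802 = 5.6247
  (154 − 118.1198)²/118.1198 = 10.8990
χ² = 0.5966 + 1.1561 + 3.1629 + 6.1287 + 5.6247 + 10.8990 = 27.568
df = (3−1)(2−1) = 2. Since 27.568 > 7.378, reject the null hypothesis of independence at α = 0.025.

27.568; reject H₀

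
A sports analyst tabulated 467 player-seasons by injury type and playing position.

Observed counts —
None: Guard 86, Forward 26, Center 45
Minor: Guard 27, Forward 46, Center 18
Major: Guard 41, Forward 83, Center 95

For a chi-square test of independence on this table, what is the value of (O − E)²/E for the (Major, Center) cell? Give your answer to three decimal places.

5.899

Row total (Major) = 219; column total (Center) = 158; N = 467.
Expected count E = 219 × 158 / 467 = 74.0942.
Contribution = (O − E)²/E = (95 − 74.0942)² / 74.0942 = 5.899.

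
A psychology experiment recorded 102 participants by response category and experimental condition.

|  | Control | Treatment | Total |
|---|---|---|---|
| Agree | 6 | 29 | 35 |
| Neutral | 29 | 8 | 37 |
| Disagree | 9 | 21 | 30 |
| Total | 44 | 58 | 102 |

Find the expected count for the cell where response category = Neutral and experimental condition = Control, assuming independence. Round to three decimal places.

15.961

Row total (Neutral) = 37; column total (Control) = 44; grand total N = 102.
Expected count = (row total × column total) / N = 37 × 44 / 102 = 15.961.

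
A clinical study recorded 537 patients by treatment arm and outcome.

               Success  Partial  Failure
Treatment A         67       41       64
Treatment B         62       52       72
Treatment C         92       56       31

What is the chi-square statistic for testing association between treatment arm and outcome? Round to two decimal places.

25.75

Row totals: 172, 186, 179. Column totals: 221, 149, 167. Grand total N = 537.
Expected counts (row total × column total / N):
  Treatment A, Success: 172×221/537 = 70.786
  Treatment A, Partial: 172×149/537 = 47.724
  Treatment A, Failure: 172×167/537 = 53.490
  Treatment B, Success: 186×221/537 = 76.547
  Treatment B, Partial: 186×149/537 = 51.609
  Treatment B, Failure: 186×167/537 = 57.844
  Treatment C, Success: 179×221/537 = 73.667
  Treatment C, Partial: 179×149/537 = 49.667
  Treatment C, Failure: 179×167/537 = 55.667
Contributions (O − E)²/E:
  (67 − 70.786)²/70.786 = 0.2025
  (41 − 47.724)²/47.724 = 0.9474
  (64 − 53.490)²/53.490 = 2.0651
  (62 − 76.547)²/76.547 = 2.7645
  (52 − 51.609)²/51.609 = 0.0030
  (72 − 57.844)²/57.844 = 3.4644
  (92 − 73.667)²/73.667 = 4.5624
  (56 − 49.667)²/49.667 = 0.8075
  (31 − 55.667)²/55.667 = 10.9304
χ² = 0.2025 + 0.9474 + 2.0651 + 2.7645 + 0.0030 + 3.4644 + 4.5624 + 0.8075 + 10.9304 = 25.75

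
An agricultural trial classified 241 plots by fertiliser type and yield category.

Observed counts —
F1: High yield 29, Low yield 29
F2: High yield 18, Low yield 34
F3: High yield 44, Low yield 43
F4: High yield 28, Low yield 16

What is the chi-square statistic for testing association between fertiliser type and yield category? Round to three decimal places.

8.171

Row totals: 58, 52, 87, 44. Column totals: 119, 122. Grand total N = 241.
Expected counts (row total × column total / N):
  F1, High yield: 58×119/241 = 28.63900
  F1, Low yield: 58×122/241 = 29.36100
  F2, High yield: 52×119/241 = 25.67635
  F2, Low yield: 52×122/241 = 26.32365
  F3, High yield: 87×119/241 = 42.95851
  F3, Low yield: 87×122/241 = 44.04149
  F4, High yield: 44×119/241 = 21.72614
  F4, Low yield: 44×122/241 = 22.27386
Contributions (O − E)²/E:
  (29 − 28.63900)²/28.63900 = 0.0046
  (29 − 29.36100)²/29.36100 = 0.0044
  (18 − 25.67635)²/25.67635 = 2.2950
  (34 − 26.32365)²/26.32365 = 2.2385
  (44 − 42.95851)²/42.95851 = 0.0252
  (43 − 44.04149)²/44.04149 = 0.0246
  (28 − 21.72614)²/21.72614 = 1.8117
  (16 − 22.27386)²/22.27386 = 1.7672
χ² = 0.0046 + 0.0044 + 2.2950 + 2.2385 + 0.0252 + 0.0246 + 1.8117 + 1.7672 = 8.171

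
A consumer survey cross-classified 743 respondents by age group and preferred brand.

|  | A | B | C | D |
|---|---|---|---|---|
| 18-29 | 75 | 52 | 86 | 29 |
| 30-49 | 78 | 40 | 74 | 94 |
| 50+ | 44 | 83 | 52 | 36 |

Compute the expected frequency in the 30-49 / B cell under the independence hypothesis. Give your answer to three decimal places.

Row total (30-49) = 286; column total (B) = 175; grand total N = 743.
Expected count = (row total × column total) / N = 286 × 175 / 743 = 67.362.

67.362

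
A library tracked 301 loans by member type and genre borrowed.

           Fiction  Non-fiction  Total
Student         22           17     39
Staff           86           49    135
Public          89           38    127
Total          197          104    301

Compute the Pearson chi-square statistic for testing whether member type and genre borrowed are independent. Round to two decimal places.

Grand total N = 301.
Expected counts (row total × column total / N):
  Student, Fiction: 39×197/301 = 25.525
  Student, Non-fiction: 39×104/301 = 13.475
  Staff, Fiction: 135×197/301 = 88.355
  Staff, Non-fiction: 135×104/301 = 46.645
  Public, Fiction: 127×197/301 = 83.120
  Public, Non-fiction: 127×104/301 = 43.880
Contributions (O − E)²/E:
  (22 − 25.525)²/25.525 = 0.4868
  (17 − 13.475)²/13.475 = 0.9221
  (86 − 88.355)²/88.355 = 0.0628
  (49 − 46.645)²/46.645 = 0.1189
  (89 − 83.120)²/83.120 = 0.4160
  (38 − 43.880)²/43.880 = 0.7879
χ² = 0.4868 + 0.9221 + 0.0628 + 0.1189 + 0.4160 + 0.7879 = 2.79

2.79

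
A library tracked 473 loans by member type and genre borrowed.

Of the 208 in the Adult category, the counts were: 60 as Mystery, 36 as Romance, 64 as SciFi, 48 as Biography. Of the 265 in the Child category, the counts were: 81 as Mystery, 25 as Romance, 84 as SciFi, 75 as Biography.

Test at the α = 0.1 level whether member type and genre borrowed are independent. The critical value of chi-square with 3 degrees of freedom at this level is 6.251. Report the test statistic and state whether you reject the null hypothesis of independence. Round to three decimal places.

Row totals: 208, 265. Column totals: 141, 61, 148, 123. Grand total N = 473.
Expected counts (row total × column total / N):
  Adult, Mystery: 208×141/473 = 62.0042
  Adult, Romance: 208×61/473 = 26.8245
  Adult, SciFi: 208×148/473 = 65.0825
  Adult, Biography: 208×123/473 = 54.0888
  Child, Mystery: 265×141/473 = 78.9958
  Child, Romance: 265×61/473 = 34.1755
  Child, SciFi: 265×148/473 = 82.9175
  Child, Biography: 265×123/473 = 68.9112
Contributions (O − E)²/E:
  (60 − 62.0042)²/62.0042 = 0.0648
  (36 − 26.8245)²/26.8245 = 3.1385
  (64 − 65.0825)²/65.0825 = 0.0180
  (48 − 54.0888)²/54.0888 = 0.6854
  (81 − 78.9958)²/78.9958 = 0.0508
  (25 − 34.1755)²/34.1755 = 2.4635
  (84 − 82.9175)²/82.9175 = 0.0141
  (75 − 68.9112)²/68.9112 = 0.5380
χ² = 0.0648 + 3.1385 + 0.0180 + 0.6854 + 0.0508 + 2.4635 + 0.0141 + 0.5380 = 6.973
df = (2−1)(4−1) = 3. Since 6.973 > 6.251, reject the null hypothesis of independence at α = 0.1.

6.973; reject H₀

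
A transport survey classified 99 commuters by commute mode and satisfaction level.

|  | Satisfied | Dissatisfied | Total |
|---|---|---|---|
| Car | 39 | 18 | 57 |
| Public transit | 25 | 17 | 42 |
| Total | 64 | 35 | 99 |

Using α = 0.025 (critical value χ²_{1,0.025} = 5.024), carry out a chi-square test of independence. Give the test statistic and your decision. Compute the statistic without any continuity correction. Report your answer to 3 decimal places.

Grand total N = 99.
Expected counts (row total × column total / N):
  Car, Satisfied: 57×64/99 = 36.84848
  Car, Dissatisfied: 57×35/99 = 20.15152
  Public transit, Satisfied: 42×64/99 = 27.15152
  Public transit, Dissatisfied: 42×35/99 = 14.84848
Contributions (O − E)²/E:
  (39 − 36.84848)²/36.84848 = 0.1256
  (18 − 20.15152)²/20.15152 = 0.2297
  (25 − 27.15152)²/27.15152 = 0.1705
  (17 − 14.84848)²/14.84848 = 0.3118
χ² = 0.1256 + 0.2297 + 0.1705 + 0.3118 = 0.838
df = (2−1)(2−1) = 1. Since 0.838 < 5.024, fail to reject the null hypothesis of independence at α = 0.025.

0.838; fail to reject H₀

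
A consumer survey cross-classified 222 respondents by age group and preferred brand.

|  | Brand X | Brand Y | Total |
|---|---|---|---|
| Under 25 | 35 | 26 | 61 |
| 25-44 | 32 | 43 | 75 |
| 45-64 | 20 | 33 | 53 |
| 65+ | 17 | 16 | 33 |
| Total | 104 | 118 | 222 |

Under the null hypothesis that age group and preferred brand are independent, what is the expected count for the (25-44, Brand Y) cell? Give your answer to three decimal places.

Row total (25-44) = 75; column total (Brand Y) = 118; grand total N = 222.
Expected count = (row total × column total) / N = 75 × 118 / 222 = 39.865.

39.865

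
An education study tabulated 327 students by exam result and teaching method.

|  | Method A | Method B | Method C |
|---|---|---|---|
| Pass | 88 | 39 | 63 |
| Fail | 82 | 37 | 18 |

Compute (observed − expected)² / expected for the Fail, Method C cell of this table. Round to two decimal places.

Row total (Fail) = 137; column total (Method C) = 81; N = 327.
Expected count E = 137 × 81 / 327 = 33.936.
Contribution = (O − E)²/E = (18 − 33.936)² / 33.936 = 7.48.

7.48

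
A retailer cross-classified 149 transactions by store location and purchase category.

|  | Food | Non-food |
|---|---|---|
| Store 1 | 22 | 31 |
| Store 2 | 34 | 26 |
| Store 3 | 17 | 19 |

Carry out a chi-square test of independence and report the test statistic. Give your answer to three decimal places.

Row totals: 53, 60, 36. Column totals: 73, 76. Grand total N = 149.
Expected counts (row total × column total / N):
  Store 1, Food: 53×73/149 = 25.9664
  Store 1, Non-food: 53×76/149 = 27.0336
  Store 2, Food: 60×73/149 = 29.3960
  Store 2, Non-food: 60×76/149 = 30.6040
  Store 3, Food: 36×73/149 = 17.6376
  Store 3, Non-food: 36×76/149 = 18.3624
Contributions (O − E)²/E:
  (22 − 25.9664)²/25.9664 = 0.6059
  (31 − 27.0336)²/27.0336 = 0.5820
  (34 − 29.3960)²/29.3960 = 0.7211
  (26 − 30.6040)²/30.6040 = 0.6926
  (17 − 17.6376)²/17.6376 = 0.0230
  (19 − 18.3624)²/18.3624 = 0.0221
χ² = 0.6059 + 0.5820 + 0.7211 + 0.6926 + 0.0230 + 0.0221 = 2.647

2.647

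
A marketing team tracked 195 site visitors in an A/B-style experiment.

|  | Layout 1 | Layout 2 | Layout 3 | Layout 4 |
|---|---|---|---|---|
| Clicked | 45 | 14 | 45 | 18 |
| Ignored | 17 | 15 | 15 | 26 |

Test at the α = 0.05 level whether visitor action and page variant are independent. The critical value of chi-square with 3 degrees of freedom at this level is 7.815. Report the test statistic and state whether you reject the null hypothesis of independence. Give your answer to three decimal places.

17.955; reject H₀

Row totals: 122, 73. Column totals: 62, 29, 60, 44. Grand total N = 195.
Expected counts (row total × column total / N):
  Clicked, Layout 1: 122×62/195 = 38.78974
  Clicked, Layout 2: 122×29/195 = 18.14359
  Clicked, Layout 3: 122×60/195 = 37.53846
  Clicked, Layout 4: 122×44/195 = 27.52821
  Ignored, Layout 1: 73×62/195 = 23.21026
  Ignored, Layout 2: 73×29/195 = 10.85641
  Ignored, Layout 3: 73×60/195 = 22.46154
  Ignored, Layout 4: 73×44/195 = 16.47179
Contributions (O − E)²/E:
  (45 − 38.78974)²/38.78974 = 0.9943
  (14 − 18.14359)²/18.14359 = 0.9463
  (45 − 37.53846)²/37.53846 = 1.4831
  (18 − 27.52821)²/27.52821 = 3.2980
  (17 − 23.21026)²/23.21026 = 1.6617
  (15 − 10.85641)²/10.85641 = 1.5815
  (15 − 22.46154)²/22.46154 = 2.4787
  (26 − 16.47179)²/16.47179 = 5.5117
χ² = 0.9943 + 0.9463 + 1.4831 + 3.2980 + 1.6617 + 1.5815 + 2.4787 + 5.5117 = 17.955
df = (2−1)(4−1) = 3. Since 17.955 > 7.815, reject the null hypothesis of independence at α = 0.05.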